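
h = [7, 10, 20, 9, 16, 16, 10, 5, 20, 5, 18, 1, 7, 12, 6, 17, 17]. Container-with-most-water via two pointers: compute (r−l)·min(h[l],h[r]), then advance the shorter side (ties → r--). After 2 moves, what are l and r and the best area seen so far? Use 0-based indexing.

l=2, r=16, best area=150

l=0 r=16: min(7,17)*16=112 best=112 *, l++
l=1 r=16: min(10,17)*15=150 best=150 *, l++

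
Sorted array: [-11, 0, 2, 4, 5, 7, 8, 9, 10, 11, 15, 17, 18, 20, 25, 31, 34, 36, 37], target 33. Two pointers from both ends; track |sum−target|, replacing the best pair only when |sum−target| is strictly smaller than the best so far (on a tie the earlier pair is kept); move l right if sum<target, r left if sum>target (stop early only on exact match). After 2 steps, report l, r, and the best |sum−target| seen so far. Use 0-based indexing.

[0,18] -11+37=26 d=7 * → l++
[1,18] 0+37=37 d=4 * → r--

l=1, r=17, best |Δ|=4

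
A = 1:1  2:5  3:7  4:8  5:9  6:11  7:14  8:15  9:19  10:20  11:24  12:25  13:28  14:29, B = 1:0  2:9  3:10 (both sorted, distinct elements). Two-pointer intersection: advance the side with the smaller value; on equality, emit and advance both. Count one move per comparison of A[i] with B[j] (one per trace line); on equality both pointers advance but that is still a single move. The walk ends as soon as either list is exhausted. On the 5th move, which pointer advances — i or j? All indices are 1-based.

i

[i=1,j=1] 1>0 → j++
[i=1,j=2] 1<9 → i++
[i=2,j=2] 5<9 → i++
[i=3,j=2] 7<9 → i++
[i=4,j=2] 8<9 → i++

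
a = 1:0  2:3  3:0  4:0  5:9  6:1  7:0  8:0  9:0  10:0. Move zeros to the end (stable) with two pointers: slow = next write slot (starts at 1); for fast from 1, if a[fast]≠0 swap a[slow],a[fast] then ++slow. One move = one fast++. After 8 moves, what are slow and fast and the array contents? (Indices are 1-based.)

slow=4, fast=9, a=[3, 9, 1, 0, 0, 0, 0, 0, 0, 0]

slow=1 fast=1: a[fast]=0, fast++
slow=1 fast=2: a[fast]=3≠0 swap→a[1]=3, slow++,fast++
slow=2 fast=3: a[fast]=0, fast++
slow=2 fast=4: a[fast]=0, fast++
slow=2 fast=5: a[fast]=9≠0 swap→a[2]=9, slow++,fast++
slow=3 fast=6: a[fast]=1≠0 swap→a[3]=1, slow++,fast++
slow=4 fast=7: a[fast]=0, fast++
slow=4 fast=8: a[fast]=0, fast++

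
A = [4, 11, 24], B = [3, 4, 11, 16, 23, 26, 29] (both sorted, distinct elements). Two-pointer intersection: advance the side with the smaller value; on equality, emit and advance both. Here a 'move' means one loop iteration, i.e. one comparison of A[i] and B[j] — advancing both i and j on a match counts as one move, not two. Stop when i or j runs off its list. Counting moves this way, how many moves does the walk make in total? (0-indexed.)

i=0 j=0: 4>3, j++
i=0 j=1: 4==4 emit, i++,j++
i=1 j=2: 11==11 emit, i++,j++
i=2 j=3: 24>16, j++
i=2 j=4: 24>23, j++
i=2 j=5: 24<26, i++

6 moves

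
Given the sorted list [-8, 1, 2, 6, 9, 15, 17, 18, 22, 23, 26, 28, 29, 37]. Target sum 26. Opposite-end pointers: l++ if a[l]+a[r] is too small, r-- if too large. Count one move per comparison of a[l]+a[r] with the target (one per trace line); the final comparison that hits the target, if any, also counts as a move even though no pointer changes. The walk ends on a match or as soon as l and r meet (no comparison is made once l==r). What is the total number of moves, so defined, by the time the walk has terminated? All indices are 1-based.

[1,14] -8+37=29 >26 → r--
[1,13] -8+29=21 <26 → l++
[2,13] 1+29=30 >26 → r--
[2,12] 1+28=29 >26 → r--
[2,11] 1+26=27 >26 → r--
[2,10] 1+23=24 <26 → l++
[3,10] 2+23=25 <26 → l++
[4,10] 6+23=29 >26 → r--
[4,9] 6+22=28 >26 → r--
[4,8] 6+18=24 <26 → l++
[5,8] 9+18=27 >26 → r--
[5,7] 9+17=26 → found

12 moves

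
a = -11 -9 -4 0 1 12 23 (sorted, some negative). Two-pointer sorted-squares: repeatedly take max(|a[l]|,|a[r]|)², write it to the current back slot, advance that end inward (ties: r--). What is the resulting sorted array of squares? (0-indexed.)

l=0 r=6: |-11|<=|23| out[6]=529, r--
l=0 r=5: |-11|<=|12| out[5]=144, r--
l=0 r=4: |-11|>|1| out[4]=121, l++
l=1 r=4: |-9|>|1| out[3]=81, l++
l=2 r=4: |-4|>|1| out[2]=16, l++
l=3 r=4: |0|<=|1| out[1]=1, r--
l=3 r=3: |0|<=|0| out[0]=0, r--

[0, 1, 16, 81, 121, 144, 529]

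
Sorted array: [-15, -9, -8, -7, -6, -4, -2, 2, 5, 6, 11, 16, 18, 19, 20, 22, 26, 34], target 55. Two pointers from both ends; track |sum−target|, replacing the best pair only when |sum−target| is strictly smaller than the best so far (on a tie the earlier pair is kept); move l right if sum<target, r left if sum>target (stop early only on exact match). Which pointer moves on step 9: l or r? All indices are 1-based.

l=1 r=18: -15+34=19 d=36 *, l++
l=2 r=18: -9+34=25 d=30 *, l++
l=3 r=18: -8+34=26 d=29 *, l++
l=4 r=18: -7+34=27 d=28 *, l++
l=5 r=18: -6+34=28 d=27 *, l++
l=6 r=18: -4+34=30 d=25 *, l++
l=7 r=18: -2+34=32 d=23 *, l++
l=8 r=18: 2+34=36 d=19 *, l++
l=9 r=18: 5+34=39 d=16 *, l++

l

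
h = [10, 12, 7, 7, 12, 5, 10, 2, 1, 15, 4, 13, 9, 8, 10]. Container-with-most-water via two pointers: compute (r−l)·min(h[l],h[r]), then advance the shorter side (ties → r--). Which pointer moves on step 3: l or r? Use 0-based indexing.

l=0 r=14: min(10,10)*14=140 best=140 *, r--
l=0 r=13: min(10,8)*13=104 best=140, r--
l=0 r=12: min(10,9)*12=108 best=140, r--

r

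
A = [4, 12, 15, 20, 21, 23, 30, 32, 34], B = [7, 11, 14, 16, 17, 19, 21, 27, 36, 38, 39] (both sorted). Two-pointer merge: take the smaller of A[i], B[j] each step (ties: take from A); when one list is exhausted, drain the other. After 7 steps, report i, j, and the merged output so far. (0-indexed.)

[i=0,j=0] A[i]=4<=B[j]=7 take 4 → i++
[i=1,j=0] A[i]=12>B[j]=7 take 7 → j++
[i=1,j=1] A[i]=12>B[j]=11 take 11 → j++
[i=1,j=2] A[i]=12<=B[j]=14 take 12 → i++
[i=2,j=2] A[i]=15>B[j]=14 take 14 → j++
[i=2,j=3] A[i]=15<=B[j]=16 take 15 → i++
[i=3,j=3] A[i]=20>B[j]=16 take 16 → j++

i=3, j=4, merged so far=[4, 7, 11, 12, 14, 15, 16]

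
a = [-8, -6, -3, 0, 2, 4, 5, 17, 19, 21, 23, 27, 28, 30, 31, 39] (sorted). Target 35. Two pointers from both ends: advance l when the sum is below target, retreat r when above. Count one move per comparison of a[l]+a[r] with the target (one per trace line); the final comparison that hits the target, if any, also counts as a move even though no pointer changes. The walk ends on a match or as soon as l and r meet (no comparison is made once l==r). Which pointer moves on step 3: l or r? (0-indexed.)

l=0 r=15: -8+39=31 <35, l++
l=1 r=15: -6+39=33 <35, l++
l=2 r=15: -3+39=36 >35, r--

r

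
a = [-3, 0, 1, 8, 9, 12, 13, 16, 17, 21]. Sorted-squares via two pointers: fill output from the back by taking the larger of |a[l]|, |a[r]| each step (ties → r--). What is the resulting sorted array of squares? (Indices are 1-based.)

[0, 1, 9, 64, 81, 144, 169, 256, 289, 441]

[1,10] |-3|<=|21| out[10]=441 → r--
[1,9] |-3|<=|17| out[9]=289 → r--
[1,8] |-3|<=|16| out[8]=256 → r--
[1,7] |-3|<=|13| out[7]=169 → r--
[1,6] |-3|<=|12| out[6]=144 → r--
[1,5] |-3|<=|9| out[5]=81 → r--
[1,4] |-3|<=|8| out[4]=64 → r--
[1,3] |-3|>|1| out[3]=9 → l++
[2,3] |0|<=|1| out[2]=1 → r--
[2,2] |0|<=|0| out[1]=0 → r--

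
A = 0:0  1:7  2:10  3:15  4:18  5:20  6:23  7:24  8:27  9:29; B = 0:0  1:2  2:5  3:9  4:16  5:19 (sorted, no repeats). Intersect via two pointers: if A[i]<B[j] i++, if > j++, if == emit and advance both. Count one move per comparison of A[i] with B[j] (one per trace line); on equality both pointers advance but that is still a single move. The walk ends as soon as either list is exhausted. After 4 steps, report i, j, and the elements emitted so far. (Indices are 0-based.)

i=2, j=3, emitted=[0]

[i=0,j=0] 0==0 emit → i++,j++
[i=1,j=1] 7>2 → j++
[i=1,j=2] 7>5 → j++
[i=1,j=3] 7<9 → i++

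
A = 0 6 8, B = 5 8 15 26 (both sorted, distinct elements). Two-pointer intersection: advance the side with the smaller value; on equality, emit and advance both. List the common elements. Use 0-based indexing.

i=0 j=0: 0<5, i++
i=1 j=0: 6>5, j++
i=1 j=1: 6<8, i++
i=2 j=1: 8==8 emit, i++,j++

intersection = [8]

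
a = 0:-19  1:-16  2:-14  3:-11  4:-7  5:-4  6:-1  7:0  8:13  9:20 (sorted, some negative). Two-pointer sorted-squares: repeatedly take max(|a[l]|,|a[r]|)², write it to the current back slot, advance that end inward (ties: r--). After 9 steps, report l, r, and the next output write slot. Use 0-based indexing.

l=7, r=7, next write slot=0

l=0 r=9: |-19|<=|20| out[9]=400, r--
l=0 r=8: |-19|>|13| out[8]=361, l++
l=1 r=8: |-16|>|13| out[7]=256, l++
l=2 r=8: |-14|>|13| out[6]=196, l++
l=3 r=8: |-11|<=|13| out[5]=169, r--
l=3 r=7: |-11|>|0| out[4]=121, l++
l=4 r=7: |-7|>|0| out[3]=49, l++
l=5 r=7: |-4|>|0| out[2]=16, l++
l=6 r=7: |-1|>|0| out[1]=1, l++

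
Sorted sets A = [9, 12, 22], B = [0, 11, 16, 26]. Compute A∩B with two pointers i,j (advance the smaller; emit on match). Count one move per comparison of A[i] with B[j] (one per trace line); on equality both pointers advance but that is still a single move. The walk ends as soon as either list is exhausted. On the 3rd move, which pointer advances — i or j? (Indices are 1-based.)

[i=1,j=1] 9>0 → j++
[i=1,j=2] 9<11 → i++
[i=2,j=2] 12>11 → j++

j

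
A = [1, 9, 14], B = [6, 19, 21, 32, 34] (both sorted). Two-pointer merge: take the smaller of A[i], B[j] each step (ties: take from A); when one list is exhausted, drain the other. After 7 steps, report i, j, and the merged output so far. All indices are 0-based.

i=3, j=4, merged so far=[1, 6, 9, 14, 19, 21, 32]

[i=0,j=0] A[i]=1<=B[j]=6 take 1 → i++
[i=1,j=0] A[i]=9>B[j]=6 take 6 → j++
[i=1,j=1] A[i]=9<=B[j]=19 take 9 → i++
[i=2,j=1] A[i]=14<=B[j]=19 take 14 → i++
[i=3,j=1] A done, take B[j]=19 → j++
[i=3,j=2] A done, take B[j]=21 → j++
[i=3,j=3] A done, take B[j]=32 → j++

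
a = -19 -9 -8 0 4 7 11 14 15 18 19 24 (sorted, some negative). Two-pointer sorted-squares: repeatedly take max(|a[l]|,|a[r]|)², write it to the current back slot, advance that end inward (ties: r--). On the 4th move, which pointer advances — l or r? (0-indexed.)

r

[0,11] |-19|<=|24| out[11]=576 → r--
[0,10] |-19|<=|19| out[10]=361 → r--
[0,9] |-19|>|18| out[9]=361 → l++
[1,9] |-9|<=|18| out[8]=324 → r--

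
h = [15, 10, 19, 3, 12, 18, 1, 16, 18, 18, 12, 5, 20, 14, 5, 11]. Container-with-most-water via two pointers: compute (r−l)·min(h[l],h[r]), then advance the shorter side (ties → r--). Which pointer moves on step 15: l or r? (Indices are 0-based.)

l=0 r=15: min(15,11)*15=165 best=165 *, r--
l=0 r=14: min(15,5)*14=70 best=165, r--
l=0 r=13: min(15,14)*13=182 best=182 *, r--
l=0 r=12: min(15,20)*12=180 best=182, l++
l=1 r=12: min(10,20)*11=110 best=182, l++
l=2 r=12: min(19,20)*10=190 best=190 *, l++
l=3 r=12: min(3,20)*9=27 best=190, l++
l=4 r=12: min(12,20)*8=96 best=190, l++
l=5 r=12: min(18,20)*7=126 best=190, l++
l=6 r=12: min(1,20)*6=6 best=190, l++
l=7 r=12: min(16,20)*5=80 best=190, l++
l=8 r=12: min(18,20)*4=72 best=190, l++
l=9 r=12: min(18,20)*3=54 best=190, l++
l=10 r=12: min(12,20)*2=24 best=190, l++
l=11 r=12: min(5,20)*1=5 best=190, l++

l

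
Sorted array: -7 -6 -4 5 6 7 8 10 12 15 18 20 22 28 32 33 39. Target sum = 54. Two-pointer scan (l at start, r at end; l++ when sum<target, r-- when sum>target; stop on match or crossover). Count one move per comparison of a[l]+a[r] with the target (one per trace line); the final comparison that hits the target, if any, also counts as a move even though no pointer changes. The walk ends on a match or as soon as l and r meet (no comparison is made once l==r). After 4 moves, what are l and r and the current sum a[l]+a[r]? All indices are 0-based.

l=4, r=16, sum=45

l=0 r=16: -7+39=32 <54, l++
l=1 r=16: -6+39=33 <54, l++
l=2 r=16: -4+39=35 <54, l++
l=3 r=16: 5+39=44 <54, l++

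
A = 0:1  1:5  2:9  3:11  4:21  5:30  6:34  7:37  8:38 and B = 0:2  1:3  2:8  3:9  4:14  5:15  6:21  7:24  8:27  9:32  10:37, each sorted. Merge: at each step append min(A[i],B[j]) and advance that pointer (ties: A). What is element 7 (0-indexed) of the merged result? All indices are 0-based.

merged[7] = 11

[i=0,j=0] A[i]=1<=B[j]=2 take 1 → i++
[i=1,j=0] A[i]=5>B[j]=2 take 2 → j++
[i=1,j=1] A[i]=5>B[j]=3 take 3 → j++
[i=1,j=2] A[i]=5<=B[j]=8 take 5 → i++
[i=2,j=2] A[i]=9>B[j]=8 take 8 → j++
[i=2,j=3] A[i]=9<=B[j]=9 take 9 → i++
[i=3,j=3] A[i]=11>B[j]=9 take 9 → j++
[i=3,j=4] A[i]=11<=B[j]=14 take 11 → i++
[i=4,j=4] A[i]=21>B[j]=14 take 14 → j++
[i=4,j=5] A[i]=21>B[j]=15 take 15 → j++
[i=4,j=6] A[i]=21<=B[j]=21 take 21 → i++
[i=5,j=6] A[i]=30>B[j]=21 take 21 → j++
[i=5,j=7] A[i]=30>B[j]=24 take 24 → j++
[i=5,j=8] A[i]=30>B[j]=27 take 27 → j++
[i=5,j=9] A[i]=30<=B[j]=32 take 30 → i++
[i=6,j=9] A[i]=34>B[j]=32 take 32 → j++
[i=6,j=10] A[i]=34<=B[j]=37 take 34 → i++
[i=7,j=10] A[i]=37<=B[j]=37 take 37 → i++
[i=8,j=10] A[i]=38>B[j]=37 take 37 → j++
[i=8,j=11] B done, take A[i]=38 → i++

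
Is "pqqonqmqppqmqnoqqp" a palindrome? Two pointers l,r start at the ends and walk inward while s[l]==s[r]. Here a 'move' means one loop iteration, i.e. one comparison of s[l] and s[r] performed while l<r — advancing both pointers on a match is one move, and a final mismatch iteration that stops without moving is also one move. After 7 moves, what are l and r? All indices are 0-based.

l=7, r=10

[0,17] 'p'=='p' → l++,r--
[1,16] 'q'=='q' → l++,r--
[2,15] 'q'=='q' → l++,r--
[3,14] 'o'=='o' → l++,r--
[4,13] 'n'=='n' → l++,r--
[5,12] 'q'=='q' → l++,r--
[6,11] 'm'=='m' → l++,r--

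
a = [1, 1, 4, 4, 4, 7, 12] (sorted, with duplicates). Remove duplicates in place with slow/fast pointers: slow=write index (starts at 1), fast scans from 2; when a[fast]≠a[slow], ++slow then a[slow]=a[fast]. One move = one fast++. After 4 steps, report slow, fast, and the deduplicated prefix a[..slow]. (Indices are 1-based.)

slow=2, fast=6, prefix=[1, 4]

(s=1,f=2) a[fast]=1=a[slow] dup → fast++
(s=1,f=3) a[fast]=4≠a[slow]=1 write a[2]=4 → slow++,fast++
(s=2,f=4) a[fast]=4=a[slow] dup → fast++
(s=2,f=5) a[fast]=4=a[slow] dup → fast++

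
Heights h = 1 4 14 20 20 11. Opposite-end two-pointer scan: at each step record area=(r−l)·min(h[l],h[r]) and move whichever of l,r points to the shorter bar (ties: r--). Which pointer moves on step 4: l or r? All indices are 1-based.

l

[1,6] min(1,11)*5=5 best=5 * → l++
[2,6] min(4,11)*4=16 best=16 * → l++
[3,6] min(14,11)*3=33 best=33 * → r--
[3,5] min(14,20)*2=28 best=33 → l++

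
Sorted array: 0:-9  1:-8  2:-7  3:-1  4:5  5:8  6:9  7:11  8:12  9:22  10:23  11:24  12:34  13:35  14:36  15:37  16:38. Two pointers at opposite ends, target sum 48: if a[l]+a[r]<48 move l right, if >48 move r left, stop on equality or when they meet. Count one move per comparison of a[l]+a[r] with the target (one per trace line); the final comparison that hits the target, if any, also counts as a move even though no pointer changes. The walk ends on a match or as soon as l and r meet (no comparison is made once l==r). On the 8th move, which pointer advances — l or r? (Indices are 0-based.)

r

l=0 r=16: -9+38=29 <48, l++
l=1 r=16: -8+38=30 <48, l++
l=2 r=16: -7+38=31 <48, l++
l=3 r=16: -1+38=37 <48, l++
l=4 r=16: 5+38=43 <48, l++
l=5 r=16: 8+38=46 <48, l++
l=6 r=16: 9+38=47 <48, l++
l=7 r=16: 11+38=49 >48, r--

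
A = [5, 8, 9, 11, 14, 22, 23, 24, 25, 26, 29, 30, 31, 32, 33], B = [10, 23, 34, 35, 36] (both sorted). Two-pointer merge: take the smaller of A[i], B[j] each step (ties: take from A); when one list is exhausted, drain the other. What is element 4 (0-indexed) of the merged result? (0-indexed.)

merged[4] = 11

i=0 j=0: A[i]=5<=B[j]=10 take 5, i++
i=1 j=0: A[i]=8<=B[j]=10 take 8, i++
i=2 j=0: A[i]=9<=B[j]=10 take 9, i++
i=3 j=0: A[i]=11>B[j]=10 take 10, j++
i=3 j=1: A[i]=11<=B[j]=23 take 11, i++
i=4 j=1: A[i]=14<=B[j]=23 take 14, i++
i=5 j=1: A[i]=22<=B[j]=23 take 22, i++
i=6 j=1: A[i]=23<=B[j]=23 take 23, i++
i=7 j=1: A[i]=24>B[j]=23 take 23, j++
i=7 j=2: A[i]=24<=B[j]=34 take 24, i++
i=8 j=2: A[i]=25<=B[j]=34 take 25, i++
i=9 j=2: A[i]=26<=B[j]=34 take 26, i++
i=10 j=2: A[i]=29<=B[j]=34 take 29, i++
i=11 j=2: A[i]=30<=B[j]=34 take 30, i++
i=12 j=2: A[i]=31<=B[j]=34 take 31, i++
i=13 j=2: A[i]=32<=B[j]=34 take 32, i++
i=14 j=2: A[i]=33<=B[j]=34 take 33, i++
i=15 j=2: A done, take B[j]=34, j++
i=15 j=3: A done, take B[j]=35, j++
i=15 j=4: A done, take B[j]=36, j++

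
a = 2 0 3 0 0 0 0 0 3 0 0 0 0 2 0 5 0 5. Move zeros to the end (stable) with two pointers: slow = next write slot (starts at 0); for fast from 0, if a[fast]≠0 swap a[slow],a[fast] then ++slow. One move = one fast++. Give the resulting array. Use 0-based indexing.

[2, 3, 3, 2, 5, 5, 0, 0, 0, 0, 0, 0, 0, 0, 0, 0, 0, 0]

slow=0 fast=0: a[fast]=2≠0 swap→a[0]=2, slow++,fast++
slow=1 fast=1: a[fast]=0, fast++
slow=1 fast=2: a[fast]=3≠0 swap→a[1]=3, slow++,fast++
slow=2 fast=3: a[fast]=0, fast++
slow=2 fast=4: a[fast]=0, fast++
slow=2 fast=5: a[fast]=0, fast++
slow=2 fast=6: a[fast]=0, fast++
slow=2 fast=7: a[fast]=0, fast++
slow=2 fast=8: a[fast]=3≠0 swap→a[2]=3, slow++,fast++
slow=3 fast=9: a[fast]=0, fast++
slow=3 fast=10: a[fast]=0, fast++
slow=3 fast=11: a[fast]=0, fast++
slow=3 fast=12: a[fast]=0, fast++
slow=3 fast=13: a[fast]=2≠0 swap→a[3]=2, slow++,fast++
slow=4 fast=14: a[fast]=0, fast++
slow=4 fast=15: a[fast]=5≠0 swap→a[4]=5, slow++,fast++
slow=5 fast=16: a[fast]=0, fast++
slow=5 fast=17: a[fast]=5≠0 swap→a[5]=5, slow++,fast++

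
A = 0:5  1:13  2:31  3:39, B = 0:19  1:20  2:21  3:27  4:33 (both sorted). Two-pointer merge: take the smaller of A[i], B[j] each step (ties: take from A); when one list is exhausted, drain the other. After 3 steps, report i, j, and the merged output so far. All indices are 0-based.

i=0 j=0: A[i]=5<=B[j]=19 take 5, i++
i=1 j=0: A[i]=13<=B[j]=19 take 13, i++
i=2 j=0: A[i]=31>B[j]=19 take 19, j++

i=2, j=1, merged so far=[5, 13, 19]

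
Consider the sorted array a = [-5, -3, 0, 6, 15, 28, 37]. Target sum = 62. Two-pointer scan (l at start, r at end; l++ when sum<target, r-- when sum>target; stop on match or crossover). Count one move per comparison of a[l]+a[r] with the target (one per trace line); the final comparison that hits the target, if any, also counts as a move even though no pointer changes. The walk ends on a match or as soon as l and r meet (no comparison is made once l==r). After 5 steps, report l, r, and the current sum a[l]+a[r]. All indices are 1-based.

l=1 r=7: -5+37=32 <62, l++
l=2 r=7: -3+37=34 <62, l++
l=3 r=7: 0+37=37 <62, l++
l=4 r=7: 6+37=43 <62, l++
l=5 r=7: 15+37=52 <62, l++

l=6, r=7, sum=65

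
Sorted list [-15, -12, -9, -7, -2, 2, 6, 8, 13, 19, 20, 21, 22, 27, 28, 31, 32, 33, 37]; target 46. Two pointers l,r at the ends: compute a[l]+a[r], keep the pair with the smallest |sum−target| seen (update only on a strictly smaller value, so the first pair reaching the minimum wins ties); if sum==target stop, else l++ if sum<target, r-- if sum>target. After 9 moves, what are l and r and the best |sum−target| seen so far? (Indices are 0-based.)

[0,18] -15+37=22 d=24 * → l++
[1,18] -12+37=25 d=21 * → l++
[2,18] -9+37=28 d=18 * → l++
[3,18] -7+37=30 d=16 * → l++
[4,18] -2+37=35 d=11 * → l++
[5,18] 2+37=39 d=7 * → l++
[6,18] 6+37=43 d=3 * → l++
[7,18] 8+37=45 d=1 * → l++
[8,18] 13+37=50 d=4 → r--

l=8, r=17, best |Δ|=1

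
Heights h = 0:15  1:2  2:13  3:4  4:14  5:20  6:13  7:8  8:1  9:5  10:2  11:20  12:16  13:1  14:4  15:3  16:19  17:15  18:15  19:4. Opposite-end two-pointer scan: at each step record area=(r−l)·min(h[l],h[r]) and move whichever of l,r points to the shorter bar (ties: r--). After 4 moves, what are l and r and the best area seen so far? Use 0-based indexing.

l=0 r=19: min(15,4)*19=76 best=76 *, r--
l=0 r=18: min(15,15)*18=270 best=270 *, r--
l=0 r=17: min(15,15)*17=255 best=270, r--
l=0 r=16: min(15,19)*16=240 best=270, l++

l=1, r=16, best area=270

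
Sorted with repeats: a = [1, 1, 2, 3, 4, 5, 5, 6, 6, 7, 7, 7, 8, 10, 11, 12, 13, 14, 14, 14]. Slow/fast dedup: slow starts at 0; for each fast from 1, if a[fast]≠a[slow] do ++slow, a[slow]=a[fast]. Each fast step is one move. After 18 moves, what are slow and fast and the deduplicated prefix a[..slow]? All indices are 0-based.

slow=12, fast=19, prefix=[1, 2, 3, 4, 5, 6, 7, 8, 10, 11, 12, 13, 14]

slow=0 fast=1: a[fast]=1=a[slow] dup, fast++
slow=0 fast=2: a[fast]=2≠a[slow]=1 write a[1]=2, slow++,fast++
slow=1 fast=3: a[fast]=3≠a[slow]=2 write a[2]=3, slow++,fast++
slow=2 fast=4: a[fast]=4≠a[slow]=3 write a[3]=4, slow++,fast++
slow=3 fast=5: a[fast]=5≠a[slow]=4 write a[4]=5, slow++,fast++
slow=4 fast=6: a[fast]=5=a[slow] dup, fast++
slow=4 fast=7: a[fast]=6≠a[slow]=5 write a[5]=6, slow++,fast++
slow=5 fast=8: a[fast]=6=a[slow] dup, fast++
slow=5 fast=9: a[fast]=7≠a[slow]=6 write a[6]=7, slow++,fast++
slow=6 fast=10: a[fast]=7=a[slow] dup, fast++
slow=6 fast=11: a[fast]=7=a[slow] dup, fast++
slow=6 fast=12: a[fast]=8≠a[slow]=7 write a[7]=8, slow++,fast++
slow=7 fast=13: a[fast]=10≠a[slow]=8 write a[8]=10, slow++,fast++
slow=8 fast=14: a[fast]=11≠a[slow]=10 write a[9]=11, slow++,fast++
slow=9 fast=15: a[fast]=12≠a[slow]=11 write a[10]=12, slow++,fast++
slow=10 fast=16: a[fast]=13≠a[slow]=12 write a[11]=13, slow++,fast++
slow=11 fast=17: a[fast]=14≠a[slow]=13 write a[12]=14, slow++,fast++
slow=12 fast=18: a[fast]=14=a[slow] dup, fast++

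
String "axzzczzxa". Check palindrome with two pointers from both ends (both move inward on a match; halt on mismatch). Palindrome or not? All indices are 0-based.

l=0 r=8: 'a'=='a', l++,r--
l=1 r=7: 'x'=='x', l++,r--
l=2 r=6: 'z'=='z', l++,r--
l=3 r=5: 'z'=='z', l++,r--

palindrome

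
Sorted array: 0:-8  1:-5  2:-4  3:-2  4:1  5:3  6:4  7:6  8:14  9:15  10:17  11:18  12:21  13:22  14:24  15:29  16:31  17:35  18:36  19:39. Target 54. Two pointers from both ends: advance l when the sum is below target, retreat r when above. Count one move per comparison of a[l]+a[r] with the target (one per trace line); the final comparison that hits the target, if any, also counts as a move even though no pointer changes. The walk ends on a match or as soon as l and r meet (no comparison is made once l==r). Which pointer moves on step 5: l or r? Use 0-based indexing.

l=0 r=19: -8+39=31 <54, l++
l=1 r=19: -5+39=34 <54, l++
l=2 r=19: -4+39=35 <54, l++
l=3 r=19: -2+39=37 <54, l++
l=4 r=19: 1+39=40 <54, l++

l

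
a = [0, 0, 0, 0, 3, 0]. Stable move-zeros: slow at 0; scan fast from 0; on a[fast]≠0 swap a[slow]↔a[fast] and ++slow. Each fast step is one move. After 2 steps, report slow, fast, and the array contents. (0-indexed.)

slow=0 fast=0: a[fast]=0, fast++
slow=0 fast=1: a[fast]=0, fast++

slow=0, fast=2, a=[0, 0, 0, 0, 3, 0]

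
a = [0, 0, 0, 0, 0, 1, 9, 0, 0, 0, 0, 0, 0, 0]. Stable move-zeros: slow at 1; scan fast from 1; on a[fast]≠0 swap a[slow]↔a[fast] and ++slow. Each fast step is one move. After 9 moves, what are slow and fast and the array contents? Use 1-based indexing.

slow=3, fast=10, a=[1, 9, 0, 0, 0, 0, 0, 0, 0, 0, 0, 0, 0, 0]

slow=1 fast=1: a[fast]=0, fast++
slow=1 fast=2: a[fast]=0, fast++
slow=1 fast=3: a[fast]=0, fast++
slow=1 fast=4: a[fast]=0, fast++
slow=1 fast=5: a[fast]=0, fast++
slow=1 fast=6: a[fast]=1≠0 swap→a[1]=1, slow++,fast++
slow=2 fast=7: a[fast]=9≠0 swap→a[2]=9, slow++,fast++
slow=3 fast=8: a[fast]=0, fast++
slow=3 fast=9: a[fast]=0, fast++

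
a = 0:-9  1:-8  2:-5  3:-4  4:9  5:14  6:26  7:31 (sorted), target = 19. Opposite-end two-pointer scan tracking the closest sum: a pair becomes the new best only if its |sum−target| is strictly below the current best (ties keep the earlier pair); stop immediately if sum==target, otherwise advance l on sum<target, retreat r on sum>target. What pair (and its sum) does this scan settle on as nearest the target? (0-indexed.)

l=0 r=7: -9+31=22 d=3 *, r--
l=0 r=6: -9+26=17 d=2 *, l++
l=1 r=6: -8+26=18 d=1 *, l++
l=2 r=6: -5+26=21 d=2, r--
l=2 r=5: -5+14=9 d=10, l++
l=3 r=5: -4+14=10 d=9, l++
l=4 r=5: 9+14=23 d=4, r--

pair (-8, 26) with sum 18 (|Δ|=1)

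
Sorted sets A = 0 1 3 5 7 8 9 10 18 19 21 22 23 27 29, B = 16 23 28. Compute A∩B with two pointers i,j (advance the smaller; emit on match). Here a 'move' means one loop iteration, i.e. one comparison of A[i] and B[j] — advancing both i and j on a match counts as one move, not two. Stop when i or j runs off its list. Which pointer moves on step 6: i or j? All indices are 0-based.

[i=0,j=0] 0<16 → i++
[i=1,j=0] 1<16 → i++
[i=2,j=0] 3<16 → i++
[i=3,j=0] 5<16 → i++
[i=4,j=0] 7<16 → i++
[i=5,j=0] 8<16 → i++

i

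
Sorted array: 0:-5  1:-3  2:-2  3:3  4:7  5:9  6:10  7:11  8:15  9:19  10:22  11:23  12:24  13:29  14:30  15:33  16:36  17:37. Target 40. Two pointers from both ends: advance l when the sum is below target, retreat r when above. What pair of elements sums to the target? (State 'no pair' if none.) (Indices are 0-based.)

l=0 r=17: -5+37=32 <40, l++
l=1 r=17: -3+37=34 <40, l++
l=2 r=17: -2+37=35 <40, l++
l=3 r=17: 3+37=40, found

(3, 37)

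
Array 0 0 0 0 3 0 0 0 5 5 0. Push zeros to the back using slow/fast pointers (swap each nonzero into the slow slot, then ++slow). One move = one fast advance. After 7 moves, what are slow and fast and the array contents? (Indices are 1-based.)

slow=2, fast=8, a=[3, 0, 0, 0, 0, 0, 0, 0, 5, 5, 0]

(s=1,f=1) a[fast]=0 → fast++
(s=1,f=2) a[fast]=0 → fast++
(s=1,f=3) a[fast]=0 → fast++
(s=1,f=4) a[fast]=0 → fast++
(s=1,f=5) a[fast]=3≠0 swap→a[1]=3 → slow++,fast++
(s=2,f=6) a[fast]=0 → fast++
(s=2,f=7) a[fast]=0 → fast++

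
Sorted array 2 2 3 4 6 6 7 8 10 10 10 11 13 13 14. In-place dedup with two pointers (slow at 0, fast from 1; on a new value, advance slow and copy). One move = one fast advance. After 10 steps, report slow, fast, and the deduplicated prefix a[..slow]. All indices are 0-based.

slow=6, fast=11, prefix=[2, 3, 4, 6, 7, 8, 10]

slow=0 fast=1: a[fast]=2=a[slow] dup, fast++
slow=0 fast=2: a[fast]=3≠a[slow]=2 write a[1]=3, slow++,fast++
slow=1 fast=3: a[fast]=4≠a[slow]=3 write a[2]=4, slow++,fast++
slow=2 fast=4: a[fast]=6≠a[slow]=4 write a[3]=6, slow++,fast++
slow=3 fast=5: a[fast]=6=a[slow] dup, fast++
slow=3 fast=6: a[fast]=7≠a[slow]=6 write a[4]=7, slow++,fast++
slow=4 fast=7: a[fast]=8≠a[slow]=7 write a[5]=8, slow++,fast++
slow=5 fast=8: a[fast]=10≠a[slow]=8 write a[6]=10, slow++,fast++
slow=6 fast=9: a[fast]=10=a[slow] dup, fast++
slow=6 fast=10: a[fast]=10=a[slow] dup, fast++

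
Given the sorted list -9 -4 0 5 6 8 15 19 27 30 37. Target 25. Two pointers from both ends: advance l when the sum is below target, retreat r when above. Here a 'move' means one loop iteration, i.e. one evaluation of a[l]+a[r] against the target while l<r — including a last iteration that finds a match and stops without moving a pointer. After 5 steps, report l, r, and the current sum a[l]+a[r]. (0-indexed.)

[0,10] -9+37=28 >25 → r--
[0,9] -9+30=21 <25 → l++
[1,9] -4+30=26 >25 → r--
[1,8] -4+27=23 <25 → l++
[2,8] 0+27=27 >25 → r--

l=2, r=7, sum=19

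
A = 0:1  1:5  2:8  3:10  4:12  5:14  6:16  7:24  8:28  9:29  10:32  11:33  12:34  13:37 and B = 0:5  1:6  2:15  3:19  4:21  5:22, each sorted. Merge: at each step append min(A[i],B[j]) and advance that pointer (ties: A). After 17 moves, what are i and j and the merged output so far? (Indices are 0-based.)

i=0 j=0: A[i]=1<=B[j]=5 take 1, i++
i=1 j=0: A[i]=5<=B[j]=5 take 5, i++
i=2 j=0: A[i]=8>B[j]=5 take 5, j++
i=2 j=1: A[i]=8>B[j]=6 take 6, j++
i=2 j=2: A[i]=8<=B[j]=15 take 8, i++
i=3 j=2: A[i]=10<=B[j]=15 take 10, i++
i=4 j=2: A[i]=12<=B[j]=15 take 12, i++
i=5 j=2: A[i]=14<=B[j]=15 take 14, i++
i=6 j=2: A[i]=16>B[j]=15 take 15, j++
i=6 j=3: A[i]=16<=B[j]=19 take 16, i++
i=7 j=3: A[i]=24>B[j]=19 take 19, j++
i=7 j=4: A[i]=24>B[j]=21 take 21, j++
i=7 j=5: A[i]=24>B[j]=22 take 22, j++
i=7 j=6: B done, take A[i]=24, i++
i=8 j=6: B done, take A[i]=28, i++
i=9 j=6: B done, take A[i]=29, i++
i=10 j=6: B done, take A[i]=32, i++

i=11, j=6, merged so far=[1, 5, 5, 6, 8, 10, 12, 14, 15, 16, 19, 21, 22, 24, 28, 29, 32]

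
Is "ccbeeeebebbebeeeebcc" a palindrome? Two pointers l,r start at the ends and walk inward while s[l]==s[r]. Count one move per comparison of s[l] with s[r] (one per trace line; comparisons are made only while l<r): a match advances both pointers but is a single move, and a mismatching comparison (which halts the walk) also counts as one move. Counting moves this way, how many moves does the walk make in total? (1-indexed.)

l=1 r=20: 'c'=='c', l++,r--
l=2 r=19: 'c'=='c', l++,r--
l=3 r=18: 'b'=='b', l++,r--
l=4 r=17: 'e'=='e', l++,r--
l=5 r=16: 'e'=='e', l++,r--
l=6 r=15: 'e'=='e', l++,r--
l=7 r=14: 'e'=='e', l++,r--
l=8 r=13: 'b'=='b', l++,r--
l=9 r=12: 'e'=='e', l++,r--
l=10 r=11: 'b'=='b', l++,r--

10 moves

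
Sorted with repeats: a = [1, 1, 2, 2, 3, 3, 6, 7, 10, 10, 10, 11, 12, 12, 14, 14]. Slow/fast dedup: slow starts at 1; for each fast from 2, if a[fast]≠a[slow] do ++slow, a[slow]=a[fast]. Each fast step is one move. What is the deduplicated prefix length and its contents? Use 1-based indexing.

slow=1 fast=2: a[fast]=1=a[slow] dup, fast++
slow=1 fast=3: a[fast]=2≠a[slow]=1 write a[2]=2, slow++,fast++
slow=2 fast=4: a[fast]=2=a[slow] dup, fast++
slow=2 fast=5: a[fast]=3≠a[slow]=2 write a[3]=3, slow++,fast++
slow=3 fast=6: a[fast]=3=a[slow] dup, fast++
slow=3 fast=7: a[fast]=6≠a[slow]=3 write a[4]=6, slow++,fast++
slow=4 fast=8: a[fast]=7≠a[slow]=6 write a[5]=7, slow++,fast++
slow=5 fast=9: a[fast]=10≠a[slow]=7 write a[6]=10, slow++,fast++
slow=6 fast=10: a[fast]=10=a[slow] dup, fast++
slow=6 fast=11: a[fast]=10=a[slow] dup, fast++
slow=6 fast=12: a[fast]=11≠a[slow]=10 write a[7]=11, slow++,fast++
slow=7 fast=13: a[fast]=12≠a[slow]=11 write a[8]=12, slow++,fast++
slow=8 fast=14: a[fast]=12=a[slow] dup, fast++
slow=8 fast=15: a[fast]=14≠a[slow]=12 write a[9]=14, slow++,fast++
slow=9 fast=16: a[fast]=14=a[slow] dup, fast++

length 9; prefix = [1, 2, 3, 6, 7, 10, 11, 12, 14]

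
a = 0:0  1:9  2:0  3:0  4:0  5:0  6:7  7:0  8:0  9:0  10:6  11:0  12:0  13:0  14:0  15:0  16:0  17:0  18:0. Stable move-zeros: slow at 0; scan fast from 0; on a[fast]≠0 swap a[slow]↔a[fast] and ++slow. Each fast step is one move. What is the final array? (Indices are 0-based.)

(s=0,f=0) a[fast]=0 → fast++
(s=0,f=1) a[fast]=9≠0 swap→a[0]=9 → slow++,fast++
(s=1,f=2) a[fast]=0 → fast++
(s=1,f=3) a[fast]=0 → fast++
(s=1,f=4) a[fast]=0 → fast++
(s=1,f=5) a[fast]=0 → fast++
(s=1,f=6) a[fast]=7≠0 swap→a[1]=7 → slow++,fast++
(s=2,f=7) a[fast]=0 → fast++
(s=2,f=8) a[fast]=0 → fast++
(s=2,f=9) a[fast]=0 → fast++
(s=2,f=10) a[fast]=6≠0 swap→a[2]=6 → slow++,fast++
(s=3,f=11) a[fast]=0 → fast++
(s=3,f=12) a[fast]=0 → fast++
(s=3,f=13) a[fast]=0 → fast++
(s=3,f=14) a[fast]=0 → fast++
(s=3,f=15) a[fast]=0 → fast++
(s=3,f=16) a[fast]=0 → fast++
(s=3,f=17) a[fast]=0 → fast++
(s=3,f=18) a[fast]=0 → fast++

[9, 7, 6, 0, 0, 0, 0, 0, 0, 0, 0, 0, 0, 0, 0, 0, 0, 0, 0]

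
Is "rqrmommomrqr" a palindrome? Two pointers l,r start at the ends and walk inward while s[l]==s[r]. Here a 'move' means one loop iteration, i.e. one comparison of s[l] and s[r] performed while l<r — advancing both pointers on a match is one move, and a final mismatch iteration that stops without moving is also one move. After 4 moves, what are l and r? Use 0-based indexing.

l=0 r=11: 'r'=='r', l++,r--
l=1 r=10: 'q'=='q', l++,r--
l=2 r=9: 'r'=='r', l++,r--
l=3 r=8: 'm'=='m', l++,r--

l=4, r=7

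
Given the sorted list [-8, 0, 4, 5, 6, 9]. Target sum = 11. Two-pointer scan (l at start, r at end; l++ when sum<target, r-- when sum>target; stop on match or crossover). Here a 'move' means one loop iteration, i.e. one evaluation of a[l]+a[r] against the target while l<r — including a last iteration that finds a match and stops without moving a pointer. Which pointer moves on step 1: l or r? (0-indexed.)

[0,5] -8+9=1 <11 → l++

l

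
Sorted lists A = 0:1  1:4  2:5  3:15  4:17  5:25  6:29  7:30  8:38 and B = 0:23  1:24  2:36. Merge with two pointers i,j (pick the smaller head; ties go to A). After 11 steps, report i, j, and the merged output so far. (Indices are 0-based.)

i=0 j=0: A[i]=1<=B[j]=23 take 1, i++
i=1 j=0: A[i]=4<=B[j]=23 take 4, i++
i=2 j=0: A[i]=5<=B[j]=23 take 5, i++
i=3 j=0: A[i]=15<=B[j]=23 take 15, i++
i=4 j=0: A[i]=17<=B[j]=23 take 17, i++
i=5 j=0: A[i]=25>B[j]=23 take 23, j++
i=5 j=1: A[i]=25>B[j]=24 take 24, j++
i=5 j=2: A[i]=25<=B[j]=36 take 25, i++
i=6 j=2: A[i]=29<=B[j]=36 take 29, i++
i=7 j=2: A[i]=30<=B[j]=36 take 30, i++
i=8 j=2: A[i]=38>B[j]=36 take 36, j++

i=8, j=3, merged so far=[1, 4, 5, 15, 17, 23, 24, 25, 29, 30, 36]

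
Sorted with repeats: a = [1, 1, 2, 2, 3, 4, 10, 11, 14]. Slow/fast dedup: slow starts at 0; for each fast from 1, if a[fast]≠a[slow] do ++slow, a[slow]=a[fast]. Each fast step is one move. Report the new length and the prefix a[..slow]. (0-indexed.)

(s=0,f=1) a[fast]=1=a[slow] dup → fast++
(s=0,f=2) a[fast]=2≠a[slow]=1 write a[1]=2 → slow++,fast++
(s=1,f=3) a[fast]=2=a[slow] dup → fast++
(s=1,f=4) a[fast]=3≠a[slow]=2 write a[2]=3 → slow++,fast++
(s=2,f=5) a[fast]=4≠a[slow]=3 write a[3]=4 → slow++,fast++
(s=3,f=6) a[fast]=10≠a[slow]=4 write a[4]=10 → slow++,fast++
(s=4,f=7) a[fast]=11≠a[slow]=10 write a[5]=11 → slow++,fast++
(s=5,f=8) a[fast]=14≠a[slow]=11 write a[6]=14 → slow++,fast++

length 7; prefix = [1, 2, 3, 4, 10, 11, 14]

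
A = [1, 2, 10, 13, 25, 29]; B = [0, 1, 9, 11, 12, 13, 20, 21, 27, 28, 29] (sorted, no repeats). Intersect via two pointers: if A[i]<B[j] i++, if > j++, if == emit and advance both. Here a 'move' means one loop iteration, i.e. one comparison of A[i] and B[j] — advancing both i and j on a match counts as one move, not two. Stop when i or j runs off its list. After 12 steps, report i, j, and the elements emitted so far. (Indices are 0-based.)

i=5, j=9, emitted=[1, 13]

i=0 j=0: 1>0, j++
i=0 j=1: 1==1 emit, i++,j++
i=1 j=2: 2<9, i++
i=2 j=2: 10>9, j++
i=2 j=3: 10<11, i++
i=3 j=3: 13>11, j++
i=3 j=4: 13>12, j++
i=3 j=5: 13==13 emit, i++,j++
i=4 j=6: 25>20, j++
i=4 j=7: 25>21, j++
i=4 j=8: 25<27, i++
i=5 j=8: 29>27, j++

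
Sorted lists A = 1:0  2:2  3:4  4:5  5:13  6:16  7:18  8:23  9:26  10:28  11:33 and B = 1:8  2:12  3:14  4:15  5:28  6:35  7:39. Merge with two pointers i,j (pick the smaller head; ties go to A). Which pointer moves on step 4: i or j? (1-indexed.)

i=1 j=1: A[i]=0<=B[j]=8 take 0, i++
i=2 j=1: A[i]=2<=B[j]=8 take 2, i++
i=3 j=1: A[i]=4<=B[j]=8 take 4, i++
i=4 j=1: A[i]=5<=B[j]=8 take 5, i++

i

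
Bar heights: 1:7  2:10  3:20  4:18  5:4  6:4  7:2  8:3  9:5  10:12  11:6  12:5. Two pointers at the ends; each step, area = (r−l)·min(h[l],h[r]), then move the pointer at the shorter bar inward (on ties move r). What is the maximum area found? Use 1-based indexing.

[1,12] min(7,5)*11=55 best=55 * → r--
[1,11] min(7,6)*10=60 best=60 * → r--
[1,10] min(7,12)*9=63 best=63 * → l++
[2,10] min(10,12)*8=80 best=80 * → l++
[3,10] min(20,12)*7=84 best=84 * → r--
[3,9] min(20,5)*6=30 best=84 → r--
[3,8] min(20,3)*5=15 best=84 → r--
[3,7] min(20,2)*4=8 best=84 → r--
[3,6] min(20,4)*3=12 best=84 → r--
[3,5] min(20,4)*2=8 best=84 → r--
[3,4] min(20,18)*1=18 best=84 → r--

max area = 84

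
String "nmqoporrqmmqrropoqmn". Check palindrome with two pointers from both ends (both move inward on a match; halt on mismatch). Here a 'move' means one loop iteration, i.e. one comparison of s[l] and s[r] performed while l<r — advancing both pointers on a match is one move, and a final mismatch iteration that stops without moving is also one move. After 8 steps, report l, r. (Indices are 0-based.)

l=8, r=11

[0,19] 'n'=='n' → l++,r--
[1,18] 'm'=='m' → l++,r--
[2,17] 'q'=='q' → l++,r--
[3,16] 'o'=='o' → l++,r--
[4,15] 'p'=='p' → l++,r--
[5,14] 'o'=='o' → l++,r--
[6,13] 'r'=='r' → l++,r--
[7,12] 'r'=='r' → l++,r--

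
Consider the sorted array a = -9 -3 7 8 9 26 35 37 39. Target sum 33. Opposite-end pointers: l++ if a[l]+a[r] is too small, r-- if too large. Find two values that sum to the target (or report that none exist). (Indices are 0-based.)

(7, 26)

l=0 r=8: -9+39=30 <33, l++
l=1 r=8: -3+39=36 >33, r--
l=1 r=7: -3+37=34 >33, r--
l=1 r=6: -3+35=32 <33, l++
l=2 r=6: 7+35=42 >33, r--
l=2 r=5: 7+26=33, found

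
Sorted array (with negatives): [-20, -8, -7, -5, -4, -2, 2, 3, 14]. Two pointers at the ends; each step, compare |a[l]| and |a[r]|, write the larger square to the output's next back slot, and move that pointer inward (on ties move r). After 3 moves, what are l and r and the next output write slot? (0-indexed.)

[0,8] |-20|>|14| out[8]=400 → l++
[1,8] |-8|<=|14| out[7]=196 → r--
[1,7] |-8|>|3| out[6]=64 → l++

l=2, r=7, next write slot=5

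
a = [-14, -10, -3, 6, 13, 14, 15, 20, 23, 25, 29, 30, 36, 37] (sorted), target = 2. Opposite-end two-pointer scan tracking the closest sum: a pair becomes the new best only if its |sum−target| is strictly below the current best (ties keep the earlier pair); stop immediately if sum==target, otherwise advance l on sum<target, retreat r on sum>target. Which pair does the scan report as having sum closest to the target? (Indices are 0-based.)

pair (-14, 15) with sum 1 (|Δ|=1)

l=0 r=13: -14+37=23 d=21 *, r--
l=0 r=12: -14+36=22 d=20 *, r--
l=0 r=11: -14+30=16 d=14 *, r--
l=0 r=10: -14+29=15 d=13 *, r--
l=0 r=9: -14+25=11 d=9 *, r--
l=0 r=8: -14+23=9 d=7 *, r--
l=0 r=7: -14+20=6 d=4 *, r--
l=0 r=6: -14+15=1 d=1 *, l++
l=1 r=6: -10+15=5 d=3, r--
l=1 r=5: -10+14=4 d=2, r--
l=1 r=4: -10+13=3 d=1, r--
l=1 r=3: -10+6=-4 d=6, l++
l=2 r=3: -3+6=3 d=1, r--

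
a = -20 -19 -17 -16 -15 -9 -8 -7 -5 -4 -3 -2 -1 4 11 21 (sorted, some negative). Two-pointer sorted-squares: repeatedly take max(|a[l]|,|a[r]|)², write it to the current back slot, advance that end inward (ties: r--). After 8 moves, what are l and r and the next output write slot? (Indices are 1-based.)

l=1 r=16: |-20|<=|21| out[16]=441, r--
l=1 r=15: |-20|>|11| out[15]=400, l++
l=2 r=15: |-19|>|11| out[14]=361, l++
l=3 r=15: |-17|>|11| out[13]=289, l++
l=4 r=15: |-16|>|11| out[12]=256, l++
l=5 r=15: |-15|>|11| out[11]=225, l++
l=6 r=15: |-9|<=|11| out[10]=121, r--
l=6 r=14: |-9|>|4| out[9]=81, l++

l=7, r=14, next write slot=8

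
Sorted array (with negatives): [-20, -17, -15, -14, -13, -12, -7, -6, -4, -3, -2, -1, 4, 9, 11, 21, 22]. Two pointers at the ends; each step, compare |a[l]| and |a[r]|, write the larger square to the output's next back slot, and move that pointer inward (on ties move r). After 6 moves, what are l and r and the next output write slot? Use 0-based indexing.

l=4, r=14, next write slot=10

[0,16] |-20|<=|22| out[16]=484 → r--
[0,15] |-20|<=|21| out[15]=441 → r--
[0,14] |-20|>|11| out[14]=400 → l++
[1,14] |-17|>|11| out[13]=289 → l++
[2,14] |-15|>|11| out[12]=225 → l++
[3,14] |-14|>|11| out[11]=196 → l++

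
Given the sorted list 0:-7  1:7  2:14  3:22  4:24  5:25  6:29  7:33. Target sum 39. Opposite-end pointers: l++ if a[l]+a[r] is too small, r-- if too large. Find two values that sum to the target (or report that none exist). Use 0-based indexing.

(14, 25)

[0,7] -7+33=26 <39 → l++
[1,7] 7+33=40 >39 → r--
[1,6] 7+29=36 <39 → l++
[2,6] 14+29=43 >39 → r--
[2,5] 14+25=39 → found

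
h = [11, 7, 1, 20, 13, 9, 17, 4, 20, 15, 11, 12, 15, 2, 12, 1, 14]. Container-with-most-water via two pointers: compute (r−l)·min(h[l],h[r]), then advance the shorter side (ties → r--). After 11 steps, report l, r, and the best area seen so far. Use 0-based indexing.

l=3, r=8, best area=182

l=0 r=16: min(11,14)*16=176 best=176 *, l++
l=1 r=16: min(7,14)*15=105 best=176, l++
l=2 r=16: min(1,14)*14=14 best=176, l++
l=3 r=16: min(20,14)*13=182 best=182 *, r--
l=3 r=15: min(20,1)*12=12 best=182, r--
l=3 r=14: min(20,12)*11=132 best=182, r--
l=3 r=13: min(20,2)*10=20 best=182, r--
l=3 r=12: min(20,15)*9=135 best=182, r--
l=3 r=11: min(20,12)*8=96 best=182, r--
l=3 r=10: min(20,11)*7=77 best=182, r--
l=3 r=9: min(20,15)*6=90 best=182, r--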